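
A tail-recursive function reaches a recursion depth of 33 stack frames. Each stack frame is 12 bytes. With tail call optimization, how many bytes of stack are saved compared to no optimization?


Without TCO: 33 * 12 = 396 bytes
With TCO: reuse 1 frame = 12 bytes
Savings = 396 - 12 = 384

384


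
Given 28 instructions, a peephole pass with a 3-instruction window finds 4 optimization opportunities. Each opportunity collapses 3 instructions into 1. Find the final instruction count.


Each match removes 2 instructions.
Total removed = 4 * 2 = 8
Remaining = 28 - 8 = 20

20


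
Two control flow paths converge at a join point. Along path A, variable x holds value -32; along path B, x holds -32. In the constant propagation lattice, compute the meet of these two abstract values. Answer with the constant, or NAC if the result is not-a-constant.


Meet operation: if both paths give the same constant, result is that constant; if they differ, result is NAC (not-a-constant).
Path A: -32, Path B: -32 -> equal
Result: constant -> -32

-32


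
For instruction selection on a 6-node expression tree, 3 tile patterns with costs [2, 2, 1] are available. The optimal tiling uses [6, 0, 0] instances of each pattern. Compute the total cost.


Total cost = sum(count_i * cost_i)
= 6*2 + 0*2 + 0*1
= 12

12


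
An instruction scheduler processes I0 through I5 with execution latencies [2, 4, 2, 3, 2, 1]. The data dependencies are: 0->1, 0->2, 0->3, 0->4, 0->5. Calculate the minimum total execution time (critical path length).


Compute longest path through dependency graph: dist(Ik) = max over predecessors of dist + latency(Ik).
dist(I0) = latency 2 = 2
dist(I1) = dist(I0) + 4 = 2 + 4 = 6
dist(I2) = dist(I0) + 2 = 2 + 2 = 4
dist(I3) = dist(I0) + 3 = 2 + 3 = 5
dist(I4) = dist(I0) + 2 = 2 + 2 = 4
dist(I5) = dist(I0) + 1 = 2 + 1 = 3
Critical path = max dist = 6

6


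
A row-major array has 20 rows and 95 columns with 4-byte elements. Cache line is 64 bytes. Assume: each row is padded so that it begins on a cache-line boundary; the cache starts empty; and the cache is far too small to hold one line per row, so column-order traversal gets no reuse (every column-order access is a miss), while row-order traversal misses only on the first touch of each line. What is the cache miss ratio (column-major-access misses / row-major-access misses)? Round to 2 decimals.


Each row occupies 95 * 4 = 380 bytes and starts on a line boundary, so it spans ceil(380 / 64) = 6 cache lines.
Row-major traversal misses (one per line touched): 20 * ceil(95 * 4 / 64) = 120
Column-major traversal misses (no reuse, every access misses): 20 * 95 = 1900
Ratio = 1900 / 120 = 15.83

15.83


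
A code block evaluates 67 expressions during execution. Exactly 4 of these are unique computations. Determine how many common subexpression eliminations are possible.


CSE count = total expressions - unique expressions
= 67 - 4 = 63

63


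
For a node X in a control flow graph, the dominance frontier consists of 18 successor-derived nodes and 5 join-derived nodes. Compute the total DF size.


DF(X) = direct successor contributions + join point contributions
= 18 + 5 = 23

23


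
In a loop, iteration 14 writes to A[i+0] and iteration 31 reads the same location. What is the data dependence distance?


Distance = read iteration - write iteration
= 31 - 14 = 17

17


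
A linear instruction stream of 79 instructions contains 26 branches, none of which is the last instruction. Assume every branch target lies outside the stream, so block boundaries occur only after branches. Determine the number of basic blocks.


With no in-sequence branch targets, the leaders are the first instruction plus the instruction after each branch.
Number of basic blocks = branches + 1
= 26 + 1 = 27

27


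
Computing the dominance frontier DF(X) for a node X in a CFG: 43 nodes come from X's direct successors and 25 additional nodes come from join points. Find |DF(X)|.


DF(X) = direct successor contributions + join point contributions
= 43 + 25 = 68

68


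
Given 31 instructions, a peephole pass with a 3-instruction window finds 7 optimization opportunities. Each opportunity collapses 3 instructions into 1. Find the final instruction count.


Each match removes 2 instructions.
Total removed = 7 * 2 = 14
Remaining = 31 - 14 = 17

17


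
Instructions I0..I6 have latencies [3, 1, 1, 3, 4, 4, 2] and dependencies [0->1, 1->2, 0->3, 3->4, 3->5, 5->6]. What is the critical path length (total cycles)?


Compute longest path through dependency graph: dist(Ik) = max over predecessors of dist + latency(Ik).
dist(I0) = latency 3 = 3
dist(I1) = dist(I0) + 1 = 3 + 1 = 4
dist(I2) = dist(I1) + 1 = 4 + 1 = 5
dist(I3) = dist(I0) + 3 = 3 + 3 = 6
dist(I4) = dist(I3) + 4 = 6 + 4 = 10
dist(I5) = dist(I3) + 4 = 6 + 4 = 10
dist(I6) = dist(I5) + 2 = 10 + 2 = 12
Critical path = max dist = 12

12


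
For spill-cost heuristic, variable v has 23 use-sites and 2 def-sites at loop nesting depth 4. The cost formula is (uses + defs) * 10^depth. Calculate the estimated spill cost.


uses + defs = 23 + 2 = 25
10^4 = 10000
Spill cost = 25 * 10000 = 250000

250000


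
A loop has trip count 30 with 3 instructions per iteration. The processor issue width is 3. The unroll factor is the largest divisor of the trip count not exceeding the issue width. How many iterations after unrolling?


Largest divisor of 30 <= 3 is 3
New iterations = 30 / 3 = 10

10


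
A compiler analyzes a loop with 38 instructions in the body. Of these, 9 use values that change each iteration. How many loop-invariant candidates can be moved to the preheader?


Invariant candidates = total - loop-dependent
= 38 - 9 = 29

29


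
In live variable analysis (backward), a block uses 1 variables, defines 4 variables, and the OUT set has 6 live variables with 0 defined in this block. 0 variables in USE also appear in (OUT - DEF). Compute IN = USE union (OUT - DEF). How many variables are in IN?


OUT - DEF: 6 - 0 = 6
|IN| = |USE| + |OUT - DEF| - |USE ∩ (OUT - DEF)| = 1 + 6 - 0 = 7

7


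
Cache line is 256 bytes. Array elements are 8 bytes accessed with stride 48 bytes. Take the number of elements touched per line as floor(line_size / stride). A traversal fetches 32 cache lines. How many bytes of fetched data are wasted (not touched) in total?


Elements per line = floor(256 / 48) = 5
Bytes used per line = 5 * 8 = 40
Wasted per line = 256 - 40 = 216
Total wasted = 216 * 32 = 6912

6912


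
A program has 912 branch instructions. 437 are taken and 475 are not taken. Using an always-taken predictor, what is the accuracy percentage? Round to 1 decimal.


Predictor: always-taken
Correct predictions = 437
Accuracy = 437 / 912 * 100 = 47.9%

47.9


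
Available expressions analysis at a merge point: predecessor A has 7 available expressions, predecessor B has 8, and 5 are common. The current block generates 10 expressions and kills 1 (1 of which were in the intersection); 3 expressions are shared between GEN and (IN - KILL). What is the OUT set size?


IN = intersection of predecessors = 5
IN - KILL = 5 - 1 = 4
|OUT| = |GEN| + |IN - KILL| - |GEN ∩ (IN - KILL)| = 10 + 4 - 3 = 11

11


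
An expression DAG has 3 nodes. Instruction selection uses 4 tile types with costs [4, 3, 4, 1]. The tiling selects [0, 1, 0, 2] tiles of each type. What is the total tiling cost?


Total cost = sum(count_i * cost_i)
= 0*4 + 1*3 + 0*4 + 2*1
= 5

5


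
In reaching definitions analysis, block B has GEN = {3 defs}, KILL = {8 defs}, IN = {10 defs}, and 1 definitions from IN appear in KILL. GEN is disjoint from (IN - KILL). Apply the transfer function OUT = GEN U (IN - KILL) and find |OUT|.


IN - KILL: 10 - 1 = 9 surviving definitions
OUT = GEN + surviving = 3 + 9 = 12

12


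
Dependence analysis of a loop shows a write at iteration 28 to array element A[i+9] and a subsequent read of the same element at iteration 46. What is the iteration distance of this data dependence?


Distance = read iteration - write iteration
= 46 - 28 = 18

18


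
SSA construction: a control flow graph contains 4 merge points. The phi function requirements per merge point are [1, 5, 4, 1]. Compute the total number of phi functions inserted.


Total phi functions = sum of phi functions at each join node
= 1 + 5 + 4 + 1 = 11

11


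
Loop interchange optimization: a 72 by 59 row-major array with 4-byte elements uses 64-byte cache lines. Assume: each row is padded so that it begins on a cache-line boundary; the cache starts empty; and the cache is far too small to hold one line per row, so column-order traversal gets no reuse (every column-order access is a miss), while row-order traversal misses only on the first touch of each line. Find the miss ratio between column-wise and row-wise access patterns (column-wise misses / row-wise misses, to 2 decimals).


Each row occupies 59 * 4 = 236 bytes and starts on a line boundary, so it spans ceil(236 / 64) = 4 cache lines.
Row-major traversal misses (one per line touched): 72 * ceil(59 * 4 / 64) = 288
Column-major traversal misses (no reuse, every access misses): 72 * 59 = 4248
Ratio = 4248 / 288 = 14.75

14.75


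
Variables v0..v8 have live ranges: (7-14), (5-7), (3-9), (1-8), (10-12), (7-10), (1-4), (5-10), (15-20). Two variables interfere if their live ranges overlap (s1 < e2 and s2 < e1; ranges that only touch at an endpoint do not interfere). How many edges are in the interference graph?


Check all pairs for overlapping intervals.
Two intervals (s1,e1) and (s2,e2) overlap if s1 < e2 and s2 < e1.
v0 (7-14) vs v1..v8: overlaps v2, v3, v4, v5, v7 -> 5
v1 (5-7) vs v2..v8: overlaps v2, v3, v7 -> 3
v2 (3-9) vs v3..v8: overlaps v3, v5, v6, v7 -> 4
v3 (1-8) vs v4..v8: overlaps v5, v6, v7 -> 3
v4 (10-12) vs v5..v8: overlaps none -> 0
v5 (7-10) vs v6..v8: overlaps v7 -> 1
v6 (1-4) vs v7..v8: overlaps none -> 0
v7 (5-10) vs v8: overlaps none -> 0
Total overlapping pairs = 5 + 3 + 4 + 3 + 0 + 1 + 0 + 0 = 16

16


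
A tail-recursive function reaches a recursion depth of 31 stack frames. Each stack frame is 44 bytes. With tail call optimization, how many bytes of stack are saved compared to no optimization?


Without TCO: 31 * 44 = 1364 bytes
With TCO: reuse 1 frame = 44 bytes
Savings = 1364 - 44 = 1320

1320


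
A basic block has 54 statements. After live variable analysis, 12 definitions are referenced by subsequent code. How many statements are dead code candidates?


Dead code = total statements - live definitions
= 54 - 12 = 42

42


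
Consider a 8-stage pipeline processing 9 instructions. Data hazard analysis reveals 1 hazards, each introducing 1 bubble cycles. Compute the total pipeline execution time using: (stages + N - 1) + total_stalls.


Base cycles = 8 + 9 - 1 = 16
Total stalls = 1 * 1 = 1
Total = 16 + 1 = 17

17


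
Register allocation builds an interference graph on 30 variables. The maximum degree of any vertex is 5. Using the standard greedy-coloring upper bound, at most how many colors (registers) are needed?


Greedy coloring never needs more than (max_degree + 1) colors: when coloring a vertex, at most max_degree neighbors are already colored.
Upper bound = 5 + 1 = 6

6


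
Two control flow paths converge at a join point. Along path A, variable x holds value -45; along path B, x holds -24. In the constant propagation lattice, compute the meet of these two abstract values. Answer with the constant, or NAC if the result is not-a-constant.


Meet operation: if both paths give the same constant, result is that constant; if they differ, result is NAC (not-a-constant).
Path A: -45, Path B: -24 -> differ
Result: not-a-constant -> NAC

NAC


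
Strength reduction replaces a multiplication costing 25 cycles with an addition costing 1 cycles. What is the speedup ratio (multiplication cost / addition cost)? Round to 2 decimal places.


Ratio = mult_cost / add_cost = 25 / 1 = 25.0

25.0


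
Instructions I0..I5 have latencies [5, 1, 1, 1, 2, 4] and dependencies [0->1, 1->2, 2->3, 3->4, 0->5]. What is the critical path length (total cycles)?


Compute longest path through dependency graph: dist(Ik) = max over predecessors of dist + latency(Ik).
dist(I0) = latency 5 = 5
dist(I1) = dist(I0) + 1 = 5 + 1 = 6
dist(I2) = dist(I1) + 1 = 6 + 1 = 7
dist(I3) = dist(I2) + 1 = 7 + 1 = 8
dist(I4) = dist(I3) + 2 = 8 + 2 = 10
dist(I5) = dist(I0) + 4 = 5 + 4 = 9
Critical path = max dist = 10

10


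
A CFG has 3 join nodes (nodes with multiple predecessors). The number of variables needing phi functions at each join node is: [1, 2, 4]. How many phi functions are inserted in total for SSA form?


Total phi functions = sum of phi functions at each join node
= 1 + 2 + 4 = 7

7


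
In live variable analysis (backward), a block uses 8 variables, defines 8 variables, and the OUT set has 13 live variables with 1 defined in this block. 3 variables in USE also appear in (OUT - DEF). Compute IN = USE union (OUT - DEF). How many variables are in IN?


OUT - DEF: 13 - 1 = 12
|IN| = |USE| + |OUT - DEF| - |USE ∩ (OUT - DEF)| = 8 + 12 - 3 = 17

17


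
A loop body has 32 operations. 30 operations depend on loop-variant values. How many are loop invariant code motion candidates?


Invariant candidates = total - loop-dependent
= 32 - 30 = 2

2


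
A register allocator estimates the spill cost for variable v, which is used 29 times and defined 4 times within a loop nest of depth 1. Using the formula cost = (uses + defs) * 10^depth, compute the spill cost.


uses + defs = 29 + 4 = 33
10^1 = 10
Spill cost = 33 * 10 = 330

330


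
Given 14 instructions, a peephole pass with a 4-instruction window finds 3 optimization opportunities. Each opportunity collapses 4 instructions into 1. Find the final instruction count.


Each match removes 3 instructions.
Total removed = 3 * 3 = 9
Remaining = 14 - 9 = 5

5


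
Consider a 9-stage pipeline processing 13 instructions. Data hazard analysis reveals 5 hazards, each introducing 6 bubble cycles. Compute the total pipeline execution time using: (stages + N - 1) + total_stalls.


Base cycles = 9 + 13 - 1 = 21
Total stalls = 5 * 6 = 30
Total = 21 + 30 = 51

51


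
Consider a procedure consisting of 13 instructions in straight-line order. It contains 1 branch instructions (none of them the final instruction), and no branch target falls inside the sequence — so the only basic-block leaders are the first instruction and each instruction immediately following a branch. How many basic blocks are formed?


With no in-sequence branch targets, the leaders are the first instruction plus the instruction after each branch.
Number of basic blocks = branches + 1
= 1 + 1 = 2

2


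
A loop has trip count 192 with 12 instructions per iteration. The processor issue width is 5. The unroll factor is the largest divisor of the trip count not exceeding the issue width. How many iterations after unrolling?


Largest divisor of 192 <= 5 is 4
New iterations = 192 / 4 = 48

48


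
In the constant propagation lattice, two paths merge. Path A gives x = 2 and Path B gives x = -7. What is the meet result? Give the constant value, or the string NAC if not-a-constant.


Meet operation: if both paths give the same constant, result is that constant; if they differ, result is NAC (not-a-constant).
Path A: 2, Path B: -7 -> differ
Result: not-a-constant -> NAC

NAC


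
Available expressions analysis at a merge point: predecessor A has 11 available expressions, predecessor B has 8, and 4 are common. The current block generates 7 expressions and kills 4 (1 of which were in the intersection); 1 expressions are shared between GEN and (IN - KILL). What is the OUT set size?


IN = intersection of predecessors = 4
IN - KILL = 4 - 1 = 3
|OUT| = |GEN| + |IN - KILL| - |GEN ∩ (IN - KILL)| = 7 + 3 - 1 = 9

9


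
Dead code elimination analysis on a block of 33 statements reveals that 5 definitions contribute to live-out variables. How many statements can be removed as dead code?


Dead code = total statements - live definitions
= 33 - 5 = 28

28


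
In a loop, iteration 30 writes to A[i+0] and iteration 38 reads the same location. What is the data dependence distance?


Distance = read iteration - write iteration
= 38 - 30 = 8

8


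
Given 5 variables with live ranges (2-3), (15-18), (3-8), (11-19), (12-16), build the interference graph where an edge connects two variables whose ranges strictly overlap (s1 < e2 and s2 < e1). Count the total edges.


Check all pairs for overlapping intervals.
Two intervals (s1,e1) and (s2,e2) overlap if s1 < e2 and s2 < e1.
v0 (2-3) vs v1..v4: overlaps none -> 0
v1 (15-18) vs v2..v4: overlaps v3, v4 -> 2
v2 (3-8) vs v3..v4: overlaps none -> 0
v3 (11-19) vs v4: overlaps v4 -> 1
Total overlapping pairs = 0 + 2 + 0 + 1 = 3

3


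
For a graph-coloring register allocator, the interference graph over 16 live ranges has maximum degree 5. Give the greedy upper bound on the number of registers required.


Greedy coloring never needs more than (max_degree + 1) colors: when coloring a vertex, at most max_degree neighbors are already colored.
Upper bound = 5 + 1 = 6

6


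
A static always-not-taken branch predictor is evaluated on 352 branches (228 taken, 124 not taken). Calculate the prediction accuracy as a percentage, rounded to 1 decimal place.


Predictor: always-not-taken
Correct predictions = 124
Accuracy = 124 / 352 * 100 = 35.2%

35.2


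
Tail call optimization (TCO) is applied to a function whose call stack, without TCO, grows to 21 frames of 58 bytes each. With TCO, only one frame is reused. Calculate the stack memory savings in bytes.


Without TCO: 21 * 58 = 1218 bytes
With TCO: reuse 1 frame = 58 bytes
Savings = 1218 - 58 = 1160

1160


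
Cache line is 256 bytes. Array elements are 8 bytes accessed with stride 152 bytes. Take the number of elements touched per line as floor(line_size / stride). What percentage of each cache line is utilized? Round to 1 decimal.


Elements per cache line = floor(256 / 152) = 1
Bytes used = 1 * 8 = 8
Utilization = 8 / 256 * 100 = 3.1%

3.1


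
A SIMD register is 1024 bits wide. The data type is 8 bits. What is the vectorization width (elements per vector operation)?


Width = SIMD bits / data type bits
= 1024 / 8 = 128

128


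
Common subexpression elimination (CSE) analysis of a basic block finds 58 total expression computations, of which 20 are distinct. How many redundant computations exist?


CSE count = total expressions - unique expressions
= 58 - 20 = 38

38


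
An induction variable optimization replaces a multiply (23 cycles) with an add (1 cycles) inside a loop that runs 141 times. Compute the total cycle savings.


Per-iteration saving = 23 - 1 = 22
Total saved = 141 * 22 = 3102

3102


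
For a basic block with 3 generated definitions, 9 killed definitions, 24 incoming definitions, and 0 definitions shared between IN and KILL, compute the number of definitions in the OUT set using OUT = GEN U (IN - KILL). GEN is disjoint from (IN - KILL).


IN - KILL: 24 - 0 = 24 surviving definitions
OUT = GEN + surviving = 3 + 24 = 27

27


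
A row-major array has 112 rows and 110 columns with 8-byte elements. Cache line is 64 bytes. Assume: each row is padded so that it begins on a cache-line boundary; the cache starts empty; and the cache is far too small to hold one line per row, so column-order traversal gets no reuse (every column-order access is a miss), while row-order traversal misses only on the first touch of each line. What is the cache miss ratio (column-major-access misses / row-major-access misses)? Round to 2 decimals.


Each row occupies 110 * 8 = 880 bytes and starts on a line boundary, so it spans ceil(880 / 64) = 14 cache lines.
Row-major traversal misses (one per line touched): 112 * ceil(110 * 8 / 64) = 1568
Column-major traversal misses (no reuse, every access misses): 112 * 110 = 12320
Ratio = 12320 / 1568 = 7.86

7.86


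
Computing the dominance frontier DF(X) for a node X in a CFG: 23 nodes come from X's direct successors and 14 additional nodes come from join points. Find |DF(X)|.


DF(X) = direct successor contributions + join point contributions
= 23 + 14 = 37

37


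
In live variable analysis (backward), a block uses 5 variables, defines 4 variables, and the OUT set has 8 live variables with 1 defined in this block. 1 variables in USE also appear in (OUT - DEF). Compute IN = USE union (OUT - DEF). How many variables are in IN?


OUT - DEF: 8 - 1 = 7
|IN| = |USE| + |OUT - DEF| - |USE ∩ (OUT - DEF)| = 5 + 7 - 1 = 11

11


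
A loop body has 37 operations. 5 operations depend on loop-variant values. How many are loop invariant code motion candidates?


Invariant candidates = total - loop-dependent
= 37 - 5 = 32

32


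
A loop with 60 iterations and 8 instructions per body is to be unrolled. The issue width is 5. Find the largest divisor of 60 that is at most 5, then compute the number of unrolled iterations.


Largest divisor of 60 <= 5 is 5
New iterations = 60 / 5 = 12

12


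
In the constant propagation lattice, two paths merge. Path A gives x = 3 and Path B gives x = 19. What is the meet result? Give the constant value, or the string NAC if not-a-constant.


Meet operation: if both paths give the same constant, result is that constant; if they differ, result is NAC (not-a-constant).
Path A: 3, Path B: 19 -> differ
Result: not-a-constant -> NAC

NAC


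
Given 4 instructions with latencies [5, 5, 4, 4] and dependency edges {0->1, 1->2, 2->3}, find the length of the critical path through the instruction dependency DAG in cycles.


Compute longest path through dependency graph: dist(Ik) = max over predecessors of dist + latency(Ik).
dist(I0) = latency 5 = 5
dist(I1) = dist(I0) + 5 = 5 + 5 = 10
dist(I2) = dist(I1) + 4 = 10 + 4 = 14
dist(I3) = dist(I2) + 4 = 14 + 4 = 18
Critical path = max dist = 18

18


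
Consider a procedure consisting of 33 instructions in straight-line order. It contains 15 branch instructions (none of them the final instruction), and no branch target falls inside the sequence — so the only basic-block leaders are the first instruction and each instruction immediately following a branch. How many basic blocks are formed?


With no in-sequence branch targets, the leaders are the first instruction plus the instruction after each branch.
Number of basic blocks = branches + 1
= 15 + 1 = 16

16


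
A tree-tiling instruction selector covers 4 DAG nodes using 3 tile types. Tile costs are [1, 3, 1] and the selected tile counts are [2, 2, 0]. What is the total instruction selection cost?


Total cost = sum(count_i * cost_i)
= 2*1 + 2*3 + 0*1
= 8

8


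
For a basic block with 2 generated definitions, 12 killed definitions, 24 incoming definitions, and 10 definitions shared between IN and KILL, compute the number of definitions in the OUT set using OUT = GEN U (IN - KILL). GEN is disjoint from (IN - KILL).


IN - KILL: 24 - 10 = 14 surviving definitions
OUT = GEN + surviving = 2 + 14 = 16

16


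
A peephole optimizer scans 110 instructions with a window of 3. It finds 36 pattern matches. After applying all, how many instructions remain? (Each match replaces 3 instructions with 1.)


Each match removes 2 instructions.
Total removed = 36 * 2 = 72
Remaining = 110 - 72 = 38

38


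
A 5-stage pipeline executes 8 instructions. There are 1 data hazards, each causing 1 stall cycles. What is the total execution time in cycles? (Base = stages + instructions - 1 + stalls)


Base cycles = 5 + 8 - 1 = 12
Total stalls = 1 * 1 = 1
Total = 12 + 1 = 13

13


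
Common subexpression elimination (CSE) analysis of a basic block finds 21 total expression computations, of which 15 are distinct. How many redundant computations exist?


CSE count = total expressions - unique expressions
= 21 - 15 = 6

6


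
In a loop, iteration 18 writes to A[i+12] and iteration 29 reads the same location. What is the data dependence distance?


Distance = read iteration - write iteration
= 29 - 18 = 11

11


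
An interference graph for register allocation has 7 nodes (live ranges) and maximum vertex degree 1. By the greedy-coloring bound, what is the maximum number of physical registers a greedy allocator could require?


Greedy coloring never needs more than (max_degree + 1) colors: when coloring a vertex, at most max_degree neighbors are already colored.
Upper bound = 1 + 1 = 2

2


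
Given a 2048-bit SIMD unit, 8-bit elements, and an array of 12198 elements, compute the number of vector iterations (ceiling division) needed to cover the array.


Width = 2048 / 8 = 256 elements per vector op
Iterations = ceil(12198 / 256) = 48

48


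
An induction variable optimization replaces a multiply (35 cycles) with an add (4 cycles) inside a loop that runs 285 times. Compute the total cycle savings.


Per-iteration saving = 35 - 4 = 31
Total saved = 285 * 31 = 8835

8835


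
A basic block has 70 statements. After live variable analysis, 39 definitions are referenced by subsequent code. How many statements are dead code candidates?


Dead code = total statements - live definitions
= 70 - 39 = 31

31


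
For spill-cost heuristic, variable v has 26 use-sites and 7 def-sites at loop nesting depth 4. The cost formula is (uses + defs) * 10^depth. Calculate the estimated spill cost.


uses + defs = 26 + 7 = 33
10^4 = 10000
Spill cost = 33 * 10000 = 330000

330000


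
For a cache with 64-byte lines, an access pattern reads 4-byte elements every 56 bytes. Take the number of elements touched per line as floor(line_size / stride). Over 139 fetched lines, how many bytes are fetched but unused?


Elements per line = floor(64 / 56) = 1
Bytes used per line = 1 * 4 = 4
Wasted per line = 64 - 4 = 60
Total wasted = 60 * 139 = 8340

8340


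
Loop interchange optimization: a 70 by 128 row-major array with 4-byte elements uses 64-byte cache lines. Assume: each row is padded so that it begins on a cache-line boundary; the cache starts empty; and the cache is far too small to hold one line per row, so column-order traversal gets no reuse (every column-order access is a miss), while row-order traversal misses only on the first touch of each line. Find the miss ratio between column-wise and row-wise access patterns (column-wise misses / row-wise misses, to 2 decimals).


Each row occupies 128 * 4 = 512 bytes and starts on a line boundary, so it spans ceil(512 / 64) = 8 cache lines.
Row-major traversal misses (one per line touched): 70 * ceil(128 * 4 / 64) = 560
Column-major traversal misses (no reuse, every access misses): 70 * 128 = 8960
Ratio = 8960 / 560 = 16.0

16.0


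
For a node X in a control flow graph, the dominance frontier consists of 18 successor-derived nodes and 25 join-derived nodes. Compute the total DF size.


DF(X) = direct successor contributions + join point contributions
= 18 + 25 = 43

43


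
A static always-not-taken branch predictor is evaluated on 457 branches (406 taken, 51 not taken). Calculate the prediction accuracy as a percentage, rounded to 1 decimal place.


Predictor: always-not-taken
Correct predictions = 51
Accuracy = 51 / 457 * 100 = 11.2%

11.2


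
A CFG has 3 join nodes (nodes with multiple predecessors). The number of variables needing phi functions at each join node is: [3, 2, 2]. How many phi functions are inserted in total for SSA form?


Total phi functions = sum of phi functions at each join node
= 3 + 2 + 2 = 7

7


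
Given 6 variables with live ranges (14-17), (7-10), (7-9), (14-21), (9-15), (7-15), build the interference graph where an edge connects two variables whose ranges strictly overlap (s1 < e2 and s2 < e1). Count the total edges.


Check all pairs for overlapping intervals.
Two intervals (s1,e1) and (s2,e2) overlap if s1 < e2 and s2 < e1.
v0 (14-17) vs v1..v5: overlaps v3, v4, v5 -> 3
v1 (7-10) vs v2..v5: overlaps v2, v4, v5 -> 3
v2 (7-9) vs v3..v5: overlaps v5 -> 1
v3 (14-21) vs v4..v5: overlaps v4, v5 -> 2
v4 (9-15) vs v5: overlaps v5 -> 1
Total overlapping pairs = 3 + 3 + 1 + 2 + 1 = 10

10


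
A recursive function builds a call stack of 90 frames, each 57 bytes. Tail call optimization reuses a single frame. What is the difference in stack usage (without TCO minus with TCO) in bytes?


Without TCO: 90 * 57 = 5130 bytes
With TCO: reuse 1 frame = 57 bytes
Savings = 5130 - 57 = 5073

5073


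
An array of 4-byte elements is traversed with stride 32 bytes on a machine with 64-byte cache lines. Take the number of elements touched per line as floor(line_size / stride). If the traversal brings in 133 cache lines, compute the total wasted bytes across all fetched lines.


Elements per line = floor(64 / 32) = 2
Bytes used per line = 2 * 4 = 8
Wasted per line = 64 - 8 = 56
Total wasted = 56 * 133 = 7448

7448


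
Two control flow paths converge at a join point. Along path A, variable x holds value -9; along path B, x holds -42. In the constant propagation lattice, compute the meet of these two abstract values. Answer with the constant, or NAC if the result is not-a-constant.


Meet operation: if both paths give the same constant, result is that constant; if they differ, result is NAC (not-a-constant).
Path A: -9, Path B: -42 -> differ
Result: not-a-constant -> NAC

NAC


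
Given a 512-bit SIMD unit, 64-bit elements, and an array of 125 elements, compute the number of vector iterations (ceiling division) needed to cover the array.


Width = 512 / 64 = 8 elements per vector op
Iterations = ceil(125 / 8) = 16

16


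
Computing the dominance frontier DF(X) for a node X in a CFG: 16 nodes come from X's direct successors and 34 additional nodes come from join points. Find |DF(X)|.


DF(X) = direct successor contributions + join point contributions
= 16 + 34 = 50

50


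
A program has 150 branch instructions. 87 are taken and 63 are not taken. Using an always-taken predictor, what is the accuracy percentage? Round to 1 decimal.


Predictor: always-taken
Correct predictions = 87
Accuracy = 87 / 150 * 100 = 58.0%

58.0


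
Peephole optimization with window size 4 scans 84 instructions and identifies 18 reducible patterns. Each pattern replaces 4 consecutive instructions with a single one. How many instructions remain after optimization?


Each match removes 3 instructions.
Total removed = 18 * 3 = 54
Remaining = 84 - 54 = 30

30


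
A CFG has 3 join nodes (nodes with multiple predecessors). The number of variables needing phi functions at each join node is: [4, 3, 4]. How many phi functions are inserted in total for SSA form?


Total phi functions = sum of phi functions at each join node
= 4 + 3 + 4 = 11

11


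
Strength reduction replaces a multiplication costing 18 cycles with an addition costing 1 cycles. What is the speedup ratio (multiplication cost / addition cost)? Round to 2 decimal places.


Ratio = mult_cost / add_cost = 18 / 1 = 18.0

18.0


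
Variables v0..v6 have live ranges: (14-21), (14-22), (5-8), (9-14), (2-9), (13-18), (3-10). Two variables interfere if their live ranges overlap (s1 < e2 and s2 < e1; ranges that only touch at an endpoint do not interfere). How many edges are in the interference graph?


Check all pairs for overlapping intervals.
Two intervals (s1,e1) and (s2,e2) overlap if s1 < e2 and s2 < e1.
v0 (14-21) vs v1..v6: overlaps v1, v5 -> 2
v1 (14-22) vs v2..v6: overlaps v5 -> 1
v2 (5-8) vs v3..v6: overlaps v4, v6 -> 2
v3 (9-14) vs v4..v6: overlaps v5, v6 -> 2
v4 (2-9) vs v5..v6: overlaps v6 -> 1
v5 (13-18) vs v6: overlaps none -> 0
Total overlapping pairs = 2 + 1 + 2 + 2 + 1 + 0 = 8

8


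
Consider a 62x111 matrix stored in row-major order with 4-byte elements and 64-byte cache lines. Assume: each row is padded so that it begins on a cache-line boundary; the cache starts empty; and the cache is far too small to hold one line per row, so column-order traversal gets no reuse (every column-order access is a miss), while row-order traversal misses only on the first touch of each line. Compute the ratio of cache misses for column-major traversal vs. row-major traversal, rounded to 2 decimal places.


Each row occupies 111 * 4 = 444 bytes and starts on a line boundary, so it spans ceil(444 / 64) = 7 cache lines.
Row-major traversal misses (one per line touched): 62 * ceil(111 * 4 / 64) = 434
Column-major traversal misses (no reuse, every access misses): 62 * 111 = 6882
Ratio = 6882 / 434 = 15.86

15.86


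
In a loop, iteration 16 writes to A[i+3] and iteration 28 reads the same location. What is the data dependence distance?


Distance = read iteration - write iteration
= 28 - 16 = 12

12


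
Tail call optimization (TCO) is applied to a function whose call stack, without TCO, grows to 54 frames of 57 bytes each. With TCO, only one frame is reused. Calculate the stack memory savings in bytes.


Without TCO: 54 * 57 = 3078 bytes
With TCO: reuse 1 frame = 57 bytes
Savings = 3078 - 57 = 3021

3021


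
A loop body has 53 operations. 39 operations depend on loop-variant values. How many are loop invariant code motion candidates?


Invariant candidates = total - loop-dependent
= 53 - 39 = 14

14


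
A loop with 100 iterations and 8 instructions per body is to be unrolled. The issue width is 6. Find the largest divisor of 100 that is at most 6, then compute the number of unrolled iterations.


Largest divisor of 100 <= 6 is 5
New iterations = 100 / 5 = 20

20


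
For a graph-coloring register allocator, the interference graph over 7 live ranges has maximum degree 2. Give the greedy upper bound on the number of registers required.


Greedy coloring never needs more than (max_degree + 1) colors: when coloring a vertex, at most max_degree neighbors are already colored.
Upper bound = 2 + 1 = 3

3


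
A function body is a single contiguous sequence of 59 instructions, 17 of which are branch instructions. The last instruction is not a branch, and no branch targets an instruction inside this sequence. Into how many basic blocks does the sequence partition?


With no in-sequence branch targets, the leaders are the first instruction plus the instruction after each branch.
Number of basic blocks = branches + 1
= 17 + 1 = 18

18


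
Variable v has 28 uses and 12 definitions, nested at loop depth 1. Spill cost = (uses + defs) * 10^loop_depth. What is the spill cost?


uses + defs = 28 + 12 = 40
10^1 = 10
Spill cost = 40 * 10 = 400

400


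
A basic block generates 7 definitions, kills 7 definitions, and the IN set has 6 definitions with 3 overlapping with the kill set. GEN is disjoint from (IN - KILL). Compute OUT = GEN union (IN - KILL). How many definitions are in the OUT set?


IN - KILL: 6 - 3 = 3 surviving definitions
OUT = GEN + surviving = 7 + 3 = 10

10


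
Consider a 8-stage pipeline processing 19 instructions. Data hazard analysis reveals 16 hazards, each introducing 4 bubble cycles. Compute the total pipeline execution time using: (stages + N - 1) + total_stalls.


Base cycles = 8 + 19 - 1 = 26
Total stalls = 16 * 4 = 64
Total = 26 + 64 = 90

90


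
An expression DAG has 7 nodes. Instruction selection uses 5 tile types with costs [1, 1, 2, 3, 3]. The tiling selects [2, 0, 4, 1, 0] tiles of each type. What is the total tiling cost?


Total cost = sum(count_i * cost_i)
= 2*1 + 0*1 + 4*2 + 1*3 + 0*3
= 13

13


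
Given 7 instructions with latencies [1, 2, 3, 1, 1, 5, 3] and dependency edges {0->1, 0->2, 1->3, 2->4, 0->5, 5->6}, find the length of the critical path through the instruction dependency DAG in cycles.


Compute longest path through dependency graph: dist(Ik) = max over predecessors of dist + latency(Ik).
dist(I0) = latency 1 = 1
dist(I1) = dist(I0) + 2 = 1 + 2 = 3
dist(I2) = dist(I0) + 3 = 1 + 3 = 4
dist(I3) = dist(I1) + 1 = 3 + 1 = 4
dist(I4) = dist(I2) + 1 = 4 + 1 = 5
dist(I5) = dist(I0) + 5 = 1 + 5 = 6
dist(I6) = dist(I5) + 3 = 6 + 3 = 9
Critical path = max dist = 9

9


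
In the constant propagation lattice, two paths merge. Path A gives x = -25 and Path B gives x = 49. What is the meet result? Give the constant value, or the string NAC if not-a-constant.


Meet operation: if both paths give the same constant, result is that constant; if they differ, result is NAC (not-a-constant).
Path A: -25, Path B: 49 -> differ
Result: not-a-constant -> NAC

NAC


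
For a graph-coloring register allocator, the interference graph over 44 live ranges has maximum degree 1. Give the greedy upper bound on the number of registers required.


Greedy coloring never needs more than (max_degree + 1) colors: when coloring a vertex, at most max_degree neighbors are already colored.
Upper bound = 1 + 1 = 2

2


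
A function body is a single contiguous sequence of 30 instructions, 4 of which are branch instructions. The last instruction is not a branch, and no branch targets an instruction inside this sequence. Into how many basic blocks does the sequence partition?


With no in-sequence branch targets, the leaders are the first instruction plus the instruction after each branch.
Number of basic blocks = branches + 1
= 4 + 1 = 5

5


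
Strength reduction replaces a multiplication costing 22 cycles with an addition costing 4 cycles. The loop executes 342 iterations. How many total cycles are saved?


Per-iteration saving = 22 - 4 = 18
Total saved = 342 * 18 = 6156

6156


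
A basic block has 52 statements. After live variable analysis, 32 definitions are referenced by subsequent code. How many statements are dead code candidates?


Dead code = total statements - live definitions
= 52 - 32 = 20

20


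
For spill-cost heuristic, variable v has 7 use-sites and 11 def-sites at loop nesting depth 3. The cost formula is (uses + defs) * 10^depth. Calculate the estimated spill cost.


uses + defs = 7 + 11 = 18
10^3 = 1000
Spill cost = 18 * 1000 = 18000

18000


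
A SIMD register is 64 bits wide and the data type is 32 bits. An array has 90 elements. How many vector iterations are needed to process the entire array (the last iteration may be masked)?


Width = 64 / 32 = 2 elements per vector op
Iterations = ceil(90 / 2) = 45

45


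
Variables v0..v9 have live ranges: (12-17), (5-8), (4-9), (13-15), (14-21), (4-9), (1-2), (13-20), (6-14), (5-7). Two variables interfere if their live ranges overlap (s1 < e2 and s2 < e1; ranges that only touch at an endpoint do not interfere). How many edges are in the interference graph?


Check all pairs for overlapping intervals.
Two intervals (s1,e1) and (s2,e2) overlap if s1 < e2 and s2 < e1.
v0 (12-17) vs v1..v9: overlaps v3, v4, v7, v8 -> 4
v1 (5-8) vs v2..v9: overlaps v2, v5, v8, v9 -> 4
v2 (4-9) vs v3..v9: overlaps v5, v8, v9 -> 3
v3 (13-15) vs v4..v9: overlaps v4, v7, v8 -> 3
v4 (14-21) vs v5..v9: overlaps v7 -> 1
v5 (4-9) vs v6..v9: overlaps v8, v9 -> 2
v6 (1-2) vs v7..v9: overlaps none -> 0
v7 (13-20) vs v8..v9: overlaps v8 -> 1
v8 (6-14) vs v9: overlaps v9 -> 1
Total overlapping pairs = 4 + 4 + 3 + 3 + 1 + 2 + 0 + 1 + 1 = 19

19


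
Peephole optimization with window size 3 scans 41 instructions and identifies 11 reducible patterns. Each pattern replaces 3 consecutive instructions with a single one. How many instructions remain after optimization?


Each match removes 2 instructions.
Total removed = 11 * 2 = 22
Remaining = 41 - 22 = 19

19


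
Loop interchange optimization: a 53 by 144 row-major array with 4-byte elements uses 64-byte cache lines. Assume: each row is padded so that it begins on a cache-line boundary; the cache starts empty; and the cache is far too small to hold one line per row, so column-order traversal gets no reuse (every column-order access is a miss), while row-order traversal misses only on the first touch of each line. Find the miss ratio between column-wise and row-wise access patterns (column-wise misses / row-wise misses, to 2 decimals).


Each row occupies 144 * 4 = 576 bytes and starts on a line boundary, so it spans ceil(576 / 64) = 9 cache lines.
Row-major traversal misses (one per line touched): 53 * ceil(144 * 4 / 64) = 477
Column-major traversal misses (no reuse, every access misses): 53 * 144 = 7632
Ratio = 7632 / 477 = 16.0

16.0
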